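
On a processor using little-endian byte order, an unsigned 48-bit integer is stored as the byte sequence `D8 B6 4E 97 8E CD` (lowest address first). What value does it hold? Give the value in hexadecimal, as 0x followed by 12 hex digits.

Little-endian: lowest address holds the least-significant byte.
Reassemble most-significant byte first: CD 8E 97 4E B6 D8 → 0xCD8E974EB6D8.

0xCD8E974EB6D8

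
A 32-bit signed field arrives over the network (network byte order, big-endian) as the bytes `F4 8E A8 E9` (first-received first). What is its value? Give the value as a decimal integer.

Big-endian stores the most-significant byte at the lowest address.
The bytes are already most-significant first: 0xF48EA8E9.
Top bit is set, so as a signed 32-bit value this is 0xF48EA8E9 − 2^32 = -191977239.

-191977239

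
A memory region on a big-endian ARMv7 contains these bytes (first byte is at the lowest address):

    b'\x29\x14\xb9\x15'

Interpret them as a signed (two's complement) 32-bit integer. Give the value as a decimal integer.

689223957

Big-endian stores the most-significant byte at the lowest address.
The bytes are already most-significant first: 0x2914B915.
0x2914B915 = 689223957.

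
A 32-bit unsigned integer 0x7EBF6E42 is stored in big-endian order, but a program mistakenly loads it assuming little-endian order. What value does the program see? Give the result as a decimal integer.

Stored big-endian, the bytes at ascending addresses are 7E BF 6E 42.
Read back as little-endian, the first byte is least significant, giving 0x426EBF7E.
0x426EBF7E = 1114554238.

1114554238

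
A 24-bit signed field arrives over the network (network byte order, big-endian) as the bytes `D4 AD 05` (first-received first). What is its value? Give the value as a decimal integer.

-2839291

Big-endian: lowest address holds the most-significant byte.
The bytes are already most-significant first: 0xD4AD05.
Top bit is set, so as a signed 24-bit value this is 0xD4AD05 − 2^24 = -2839291.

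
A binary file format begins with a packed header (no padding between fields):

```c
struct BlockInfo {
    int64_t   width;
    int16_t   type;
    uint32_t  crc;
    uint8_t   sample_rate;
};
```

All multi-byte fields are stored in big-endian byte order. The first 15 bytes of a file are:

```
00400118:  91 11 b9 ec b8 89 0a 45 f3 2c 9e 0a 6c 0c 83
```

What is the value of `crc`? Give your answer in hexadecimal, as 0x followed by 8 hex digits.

`crc` follows `width` (8 B), `type` (2 B), so it starts at offset 8 + 2 = 10 and occupies 4 bytes.
Bytes at offsets 10..13: 9E 0A 6C 0C.
Big-endian stores the most-significant byte at the lowest address.
The bytes are already most-significant first: 0x9E0A6C0C.

0x9E0A6C0C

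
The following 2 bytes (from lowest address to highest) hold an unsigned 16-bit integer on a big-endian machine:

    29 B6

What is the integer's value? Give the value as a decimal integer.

Big-endian: lowest address holds the most-significant byte.
The bytes are already most-significant first: 0x29B6.
0x29B6 = 10678.

10678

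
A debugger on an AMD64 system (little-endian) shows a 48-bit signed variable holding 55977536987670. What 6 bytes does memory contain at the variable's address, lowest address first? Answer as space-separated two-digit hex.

55977536987670 in hexadecimal, padded to 48 bits, is 0x32E949352216.
Split into bytes (most-significant first): 32 E9 49 35 22 16.
In little-endian order the low byte comes first in memory.
So at ascending addresses the bytes are 16 22 35 49 E9 32.

16 22 35 49 E9 32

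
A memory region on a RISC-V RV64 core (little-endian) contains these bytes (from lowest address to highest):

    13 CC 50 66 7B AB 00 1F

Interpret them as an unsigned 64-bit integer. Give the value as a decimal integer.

2233973961661664275

Little-endian: lowest address holds the least-significant byte.
Reassemble most-significant byte first: 1F 00 AB 7B 66 50 CC 13 → 0x1F00AB7B6650CC13.
0x1F00AB7B6650CC13 = 2233973961661664275.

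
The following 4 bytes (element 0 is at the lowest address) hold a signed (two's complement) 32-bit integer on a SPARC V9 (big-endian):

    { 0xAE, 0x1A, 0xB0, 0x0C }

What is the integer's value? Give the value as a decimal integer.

-1373982708

Big-endian: lowest address holds the most-significant byte.
The bytes are already most-significant first: 0xAE1AB00C.
Top bit is set, so as a signed 32-bit value this is 0xAE1AB00C − 2^32 = -1373982708.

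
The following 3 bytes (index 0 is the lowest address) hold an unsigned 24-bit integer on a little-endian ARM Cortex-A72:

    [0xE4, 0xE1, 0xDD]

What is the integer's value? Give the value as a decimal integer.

Little-endian: lowest address holds the least-significant byte.
Reassemble most-significant byte first: DD E1 E4 → 0xDDE1E4.
0xDDE1E4 = 14541284.

14541284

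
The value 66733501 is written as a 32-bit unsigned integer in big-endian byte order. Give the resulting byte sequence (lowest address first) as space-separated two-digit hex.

03 FA 45 BD

66733501 in hexadecimal, padded to 32 bits, is 0x03FA45BD.
Split into bytes (most-significant first): 03 FA 45 BD.
In big-endian order the high byte comes first in memory.
So the memory order matches the most-significant-first order: 03 FA 45 BD.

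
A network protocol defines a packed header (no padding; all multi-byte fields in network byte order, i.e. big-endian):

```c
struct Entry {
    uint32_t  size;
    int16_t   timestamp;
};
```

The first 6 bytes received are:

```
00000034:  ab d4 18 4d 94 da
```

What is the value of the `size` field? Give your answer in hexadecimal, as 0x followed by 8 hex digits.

0xABD4184D

`size` is the first field, at byte offset 0, occupying 4 bytes.
Bytes at offsets 0..3: AB D4 18 4D.
Big-endian stores the most-significant byte at the lowest address.
The bytes are already most-significant first: 0xABD4184D.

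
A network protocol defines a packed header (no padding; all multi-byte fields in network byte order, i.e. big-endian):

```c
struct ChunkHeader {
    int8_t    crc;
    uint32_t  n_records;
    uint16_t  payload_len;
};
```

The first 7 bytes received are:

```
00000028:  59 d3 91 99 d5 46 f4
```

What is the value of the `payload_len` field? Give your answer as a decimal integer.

18164

`payload_len` follows `crc` (1 B), `n_records` (4 B), so it starts at offset 1 + 4 = 5 and occupies 2 bytes.
Bytes at offsets 5..6: 46 F4.
Big-endian stores the most-significant byte at the lowest address.
The bytes are already most-significant first: 0x46F4.
0x46F4 = 18164.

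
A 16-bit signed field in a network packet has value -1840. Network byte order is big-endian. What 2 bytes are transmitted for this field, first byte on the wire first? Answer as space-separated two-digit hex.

Two's complement of -1840 in 16 bits: 1840 = 0x0730; invert → 0xF8CF; add 1 → 0xF8D0.
Split into bytes (most-significant first): F8 D0.
Big-endian stores the most-significant byte at the lowest address.
So the memory order matches the most-significant-first order: F8 D0.

F8 D0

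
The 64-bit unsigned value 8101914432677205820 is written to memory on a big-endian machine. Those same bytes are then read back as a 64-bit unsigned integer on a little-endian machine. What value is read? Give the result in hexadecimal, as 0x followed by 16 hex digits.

8101914432677205820 in 64-bit hexadecimal is 0x706FC8403055D73C.
Stored big-endian, the bytes at ascending addresses are 70 6F C8 40 30 55 D7 3C.
Read back as little-endian, the first byte is least significant, giving 0x3CD7553040C86F70.

0x3CD7553040C86F70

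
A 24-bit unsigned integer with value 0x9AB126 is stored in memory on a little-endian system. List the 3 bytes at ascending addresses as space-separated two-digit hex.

Split into bytes (most-significant first): 9A B1 26.
In little-endian order the low byte comes first in memory.
So at ascending addresses the bytes are 26 B1 9A.

26 B1 9A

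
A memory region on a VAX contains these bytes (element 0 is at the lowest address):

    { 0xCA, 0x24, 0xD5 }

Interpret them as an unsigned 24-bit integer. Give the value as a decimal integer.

Little-endian stores the least-significant byte at the lowest address.
Reassemble most-significant byte first: D5 24 CA → 0xD524CA.
0xD524CA = 13968586.

13968586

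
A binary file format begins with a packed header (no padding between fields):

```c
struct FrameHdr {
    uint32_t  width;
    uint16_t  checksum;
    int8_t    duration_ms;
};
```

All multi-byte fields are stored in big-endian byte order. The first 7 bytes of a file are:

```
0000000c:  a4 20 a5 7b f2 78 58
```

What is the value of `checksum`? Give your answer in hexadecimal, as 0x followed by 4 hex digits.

`checksum` follows `width` (4 bytes), so it starts at byte offset 4 and occupies 2 bytes.
Bytes at offsets 4..5: F2 78.
Big-endian: lowest address holds the most-significant byte.
The bytes are already most-significant first: 0xF278.

0xF278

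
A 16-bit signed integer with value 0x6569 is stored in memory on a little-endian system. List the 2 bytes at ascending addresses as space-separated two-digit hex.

69 65

Split into bytes (most-significant first): 65 69.
Little-endian stores the least-significant byte at the lowest address.
So at ascending addresses the bytes are 69 65.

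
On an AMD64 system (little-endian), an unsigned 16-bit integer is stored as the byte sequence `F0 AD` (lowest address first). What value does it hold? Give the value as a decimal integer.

In little-endian order the low byte comes first in memory.
Reassemble most-significant byte first: AD F0 → 0xADF0.
0xADF0 = 44528.

44528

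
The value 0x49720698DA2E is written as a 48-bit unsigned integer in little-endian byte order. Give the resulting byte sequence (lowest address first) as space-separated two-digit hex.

2E DA 98 06 72 49

Split into bytes (most-significant first): 49 72 06 98 DA 2E.
Little-endian: lowest address holds the least-significant byte.
So at ascending addresses the bytes are 2E DA 98 06 72 49.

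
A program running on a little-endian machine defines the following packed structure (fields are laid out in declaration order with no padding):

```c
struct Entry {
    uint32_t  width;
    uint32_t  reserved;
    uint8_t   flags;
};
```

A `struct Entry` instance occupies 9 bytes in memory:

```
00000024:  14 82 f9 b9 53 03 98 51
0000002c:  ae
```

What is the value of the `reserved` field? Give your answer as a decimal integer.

`reserved` follows `width` (4 bytes), so it starts at byte offset 4 and occupies 4 bytes.
Bytes at offsets 4..7: 53 03 98 51.
In little-endian order the low byte comes first in memory.
Reassemble most-significant byte first: 51 98 03 53 → 0x51980353.
0x51980353 = 1368916819.

1368916819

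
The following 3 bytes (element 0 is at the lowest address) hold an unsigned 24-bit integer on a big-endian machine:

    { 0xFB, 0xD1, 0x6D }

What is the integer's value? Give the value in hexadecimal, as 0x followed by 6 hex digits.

0xFBD16D

Big-endian: lowest address holds the most-significant byte.
The bytes are already most-significant first: 0xFBD16D.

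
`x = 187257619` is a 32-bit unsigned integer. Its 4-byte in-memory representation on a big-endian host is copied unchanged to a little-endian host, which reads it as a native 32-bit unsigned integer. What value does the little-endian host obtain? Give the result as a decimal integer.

324217099

187257619 in 32-bit hexadecimal is 0x0B295313.
Stored big-endian, the bytes at ascending addresses are 0B 29 53 13.
Read back as little-endian, the first byte is least significant, giving 0x1353290B.
0x1353290B = 324217099.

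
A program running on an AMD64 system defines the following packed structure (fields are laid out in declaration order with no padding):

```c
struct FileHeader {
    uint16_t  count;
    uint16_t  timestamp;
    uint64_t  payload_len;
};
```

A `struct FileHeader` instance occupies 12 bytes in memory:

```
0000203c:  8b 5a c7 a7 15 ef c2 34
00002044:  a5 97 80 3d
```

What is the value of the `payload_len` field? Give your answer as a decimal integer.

`payload_len` follows `count` (2 B), `timestamp` (2 B), so it starts at offset 2 + 2 = 4 and occupies 8 bytes.
Bytes at offsets 4..11: 15 EF C2 34 A5 97 80 3D.
Little-endian: lowest address holds the least-significant byte.
Reassemble most-significant byte first: 3D 80 97 A5 34 C2 EF 15 → 0x3D8097A534C2EF15.
0x3D8097A534C2EF15 = 4431708769143156501.

4431708769143156501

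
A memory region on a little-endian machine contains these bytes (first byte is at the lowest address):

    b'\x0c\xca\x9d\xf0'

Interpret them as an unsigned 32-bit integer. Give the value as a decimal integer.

In little-endian order the low byte comes first in memory.
Reassemble most-significant byte first: F0 9D CA 0C → 0xF09DCA0C.
0xF09DCA0C = 4036872716.

4036872716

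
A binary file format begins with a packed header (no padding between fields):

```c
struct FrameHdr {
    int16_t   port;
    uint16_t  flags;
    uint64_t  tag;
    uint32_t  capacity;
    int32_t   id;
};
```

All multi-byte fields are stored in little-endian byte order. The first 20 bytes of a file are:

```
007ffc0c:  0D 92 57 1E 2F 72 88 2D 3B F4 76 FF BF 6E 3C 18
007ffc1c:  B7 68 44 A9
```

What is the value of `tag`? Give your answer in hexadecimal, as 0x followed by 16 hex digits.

`tag` follows `port` (2 B), `flags` (2 B), so it starts at offset 2 + 2 = 4 and occupies 8 bytes.
Bytes at offsets 4..11: 2F 72 88 2D 3B F4 76 FF.
Little-endian: lowest address holds the least-significant byte.
Reassemble most-significant byte first: FF 76 F4 3B 2D 88 72 2F → 0xFF76F43B2D88722F.

0xFF76F43B2D88722F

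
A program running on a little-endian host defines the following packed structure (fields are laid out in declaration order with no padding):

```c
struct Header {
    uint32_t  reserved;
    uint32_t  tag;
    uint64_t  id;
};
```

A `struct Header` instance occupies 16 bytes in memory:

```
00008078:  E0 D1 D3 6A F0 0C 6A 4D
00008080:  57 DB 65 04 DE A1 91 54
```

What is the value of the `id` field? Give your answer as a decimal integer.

6093829745737587543

`id` follows `reserved` (4 B), `tag` (4 B), so it starts at offset 4 + 4 = 8 and occupies 8 bytes.
Bytes at offsets 8..15: 57 DB 65 04 DE A1 91 54.
In little-endian order the low byte comes first in memory.
Reassemble most-significant byte first: 54 91 A1 DE 04 65 DB 57 → 0x5491A1DE0465DB57.
0x5491A1DE0465DB57 = 6093829745737587543.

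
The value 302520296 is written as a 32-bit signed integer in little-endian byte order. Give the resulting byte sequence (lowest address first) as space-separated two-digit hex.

302520296 in hexadecimal, padded to 32 bits, is 0x120817E8.
Split into bytes (most-significant first): 12 08 17 E8.
Little-endian stores the least-significant byte at the lowest address.
So at ascending addresses the bytes are E8 17 08 12.

E8 17 08 12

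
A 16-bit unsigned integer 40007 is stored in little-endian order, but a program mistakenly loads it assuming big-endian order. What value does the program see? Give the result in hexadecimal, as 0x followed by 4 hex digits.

0x479C

40007 in 16-bit hexadecimal is 0x9C47.
Stored little-endian, the bytes at ascending addresses are 47 9C.
Read back as big-endian, the last byte is least significant, giving 0x479C.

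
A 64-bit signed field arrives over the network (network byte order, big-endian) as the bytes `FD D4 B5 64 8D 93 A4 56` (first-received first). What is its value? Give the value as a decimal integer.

In big-endian order the high byte comes first in memory.
The bytes are already most-significant first: 0xFDD4B5648D93A456.
Top bit is set, so as a signed 64-bit value this is 0xFDD4B5648D93A456 − 2^64 = -156300643574504362.

-156300643574504362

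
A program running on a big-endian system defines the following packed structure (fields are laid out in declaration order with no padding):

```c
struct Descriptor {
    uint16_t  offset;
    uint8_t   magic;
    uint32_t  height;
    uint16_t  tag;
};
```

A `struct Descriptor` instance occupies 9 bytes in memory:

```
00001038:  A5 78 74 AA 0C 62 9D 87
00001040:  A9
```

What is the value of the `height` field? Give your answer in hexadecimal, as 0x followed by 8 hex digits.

`height` follows `offset` (2 B), `magic` (1 B), so it starts at offset 2 + 1 = 3 and occupies 4 bytes.
Bytes at offsets 3..6: AA 0C 62 9D.
In big-endian order the high byte comes first in memory.
The bytes are already most-significant first: 0xAA0C629D.

0xAA0C629D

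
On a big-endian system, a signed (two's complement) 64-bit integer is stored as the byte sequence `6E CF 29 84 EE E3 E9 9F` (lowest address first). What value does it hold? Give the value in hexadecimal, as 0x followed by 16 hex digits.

Big-endian: lowest address holds the most-significant byte.
The bytes are already most-significant first: 0x6ECF2984EEE3E99F.

0x6ECF2984EEE3E99F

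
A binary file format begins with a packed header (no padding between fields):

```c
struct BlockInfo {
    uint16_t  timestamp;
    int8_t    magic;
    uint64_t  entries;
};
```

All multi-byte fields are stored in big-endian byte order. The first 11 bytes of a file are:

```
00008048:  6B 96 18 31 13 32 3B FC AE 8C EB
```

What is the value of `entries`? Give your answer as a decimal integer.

3536225365639728363

`entries` follows `timestamp` (2 B), `magic` (1 B), so it starts at offset 2 + 1 = 3 and occupies 8 bytes.
Bytes at offsets 3..10: 31 13 32 3B FC AE 8C EB.
In big-endian order the high byte comes first in memory.
The bytes are already most-significant first: 0x3113323BFCAE8CEB.
0x3113323BFCAE8CEB = 3536225365639728363.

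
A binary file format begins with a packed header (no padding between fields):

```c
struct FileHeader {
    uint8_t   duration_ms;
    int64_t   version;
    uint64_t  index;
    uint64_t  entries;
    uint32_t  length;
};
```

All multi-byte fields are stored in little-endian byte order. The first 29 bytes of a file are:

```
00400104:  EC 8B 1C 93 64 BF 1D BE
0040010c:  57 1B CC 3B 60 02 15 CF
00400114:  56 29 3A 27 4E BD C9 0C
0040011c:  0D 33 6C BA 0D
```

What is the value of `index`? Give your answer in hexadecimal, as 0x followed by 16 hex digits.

`index` follows `duration_ms` (1 B), `version` (8 B), so it starts at offset 1 + 8 = 9 and occupies 8 bytes.
Bytes at offsets 9..16: 1B CC 3B 60 02 15 CF 56.
In little-endian order the low byte comes first in memory.
Reassemble most-significant byte first: 56 CF 15 02 60 3B CC 1B → 0x56CF1502603BCC1B.

0x56CF1502603BCC1B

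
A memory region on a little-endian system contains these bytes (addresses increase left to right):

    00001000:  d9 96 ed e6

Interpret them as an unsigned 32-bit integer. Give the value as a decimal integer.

3874330329

Little-endian: lowest address holds the least-significant byte.
Reassemble most-significant byte first: E6 ED 96 D9 → 0xE6ED96D9.
0xE6ED96D9 = 3874330329.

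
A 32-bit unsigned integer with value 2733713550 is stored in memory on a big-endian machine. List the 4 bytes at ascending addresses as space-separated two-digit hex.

2733713550 in hexadecimal, padded to 32 bits, is 0xA2F1288E.
Split into bytes (most-significant first): A2 F1 28 8E.
Big-endian: lowest address holds the most-significant byte.
So the memory order matches the most-significant-first order: A2 F1 28 8E.

A2 F1 28 8E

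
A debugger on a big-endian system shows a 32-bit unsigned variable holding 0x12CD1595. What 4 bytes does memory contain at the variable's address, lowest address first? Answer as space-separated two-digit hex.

Split into bytes (most-significant first): 12 CD 15 95.
Big-endian stores the most-significant byte at the lowest address.
So the memory order matches the most-significant-first order: 12 CD 15 95.

12 CD 15 95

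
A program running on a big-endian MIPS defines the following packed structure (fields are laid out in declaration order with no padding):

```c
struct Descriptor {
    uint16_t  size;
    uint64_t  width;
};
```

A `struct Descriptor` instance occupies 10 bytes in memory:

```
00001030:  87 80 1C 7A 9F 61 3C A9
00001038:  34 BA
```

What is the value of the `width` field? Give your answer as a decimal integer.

2052127820199048378

`width` follows `size` (2 bytes), so it starts at byte offset 2 and occupies 8 bytes.
Bytes at offsets 2..9: 1C 7A 9F 61 3C A9 34 BA.
Big-endian stores the most-significant byte at the lowest address.
The bytes are already most-significant first: 0x1C7A9F613CA934BA.
0x1C7A9F613CA934BA = 2052127820199048378.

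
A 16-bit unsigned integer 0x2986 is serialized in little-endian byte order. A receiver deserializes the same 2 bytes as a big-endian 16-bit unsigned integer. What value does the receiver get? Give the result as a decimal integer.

Stored little-endian, the bytes at ascending addresses are 86 29.
Read back as big-endian, the last byte is least significant, giving 0x8629.
0x8629 = 34345.

34345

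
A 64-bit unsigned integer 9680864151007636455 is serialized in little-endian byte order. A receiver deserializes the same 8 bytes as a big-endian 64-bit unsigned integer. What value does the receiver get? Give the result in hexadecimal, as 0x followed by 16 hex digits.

9680864151007636455 in 64-bit hexadecimal is 0x865956A7679FABE7.
Stored little-endian, the bytes at ascending addresses are E7 AB 9F 67 A7 56 59 86.
Read back as big-endian, the last byte is least significant, giving 0xE7AB9F67A7565986.

0xE7AB9F67A7565986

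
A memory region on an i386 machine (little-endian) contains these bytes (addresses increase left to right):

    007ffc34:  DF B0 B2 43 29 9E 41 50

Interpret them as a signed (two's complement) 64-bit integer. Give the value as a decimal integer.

5783077296587059423

Little-endian stores the least-significant byte at the lowest address.
Reassemble most-significant byte first: 50 41 9E 29 43 B2 B0 DF → 0x50419E2943B2B0DF.
0x50419E2943B2B0DF = 5783077296587059423.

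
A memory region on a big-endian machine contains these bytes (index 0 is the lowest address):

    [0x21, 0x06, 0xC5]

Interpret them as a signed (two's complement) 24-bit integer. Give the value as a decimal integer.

Big-endian: lowest address holds the most-significant byte.
The bytes are already most-significant first: 0x2106C5.
0x2106C5 = 2164421.

2164421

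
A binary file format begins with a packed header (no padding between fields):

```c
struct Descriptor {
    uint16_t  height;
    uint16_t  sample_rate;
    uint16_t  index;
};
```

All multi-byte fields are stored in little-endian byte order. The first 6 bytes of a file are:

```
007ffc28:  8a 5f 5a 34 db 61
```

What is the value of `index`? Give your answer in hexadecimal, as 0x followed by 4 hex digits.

0x61DB

`index` follows `height` (2 B), `sample_rate` (2 B), so it starts at offset 2 + 2 = 4 and occupies 2 bytes.
Bytes at offsets 4..5: DB 61.
Little-endian: lowest address holds the least-significant byte.
Reassemble most-significant byte first: 61 DB → 0x61DB.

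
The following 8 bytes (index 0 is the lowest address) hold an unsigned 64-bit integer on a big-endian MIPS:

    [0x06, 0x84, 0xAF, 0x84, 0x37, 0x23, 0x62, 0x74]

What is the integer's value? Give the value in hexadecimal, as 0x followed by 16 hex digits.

Big-endian stores the most-significant byte at the lowest address.
The bytes are already most-significant first: 0x0684AF8437236274.

0x0684AF8437236274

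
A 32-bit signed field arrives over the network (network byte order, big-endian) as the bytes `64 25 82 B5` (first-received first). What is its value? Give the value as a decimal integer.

1680179893

Big-endian stores the most-significant byte at the lowest address.
The bytes are already most-significant first: 0x642582B5.
0x642582B5 = 1680179893.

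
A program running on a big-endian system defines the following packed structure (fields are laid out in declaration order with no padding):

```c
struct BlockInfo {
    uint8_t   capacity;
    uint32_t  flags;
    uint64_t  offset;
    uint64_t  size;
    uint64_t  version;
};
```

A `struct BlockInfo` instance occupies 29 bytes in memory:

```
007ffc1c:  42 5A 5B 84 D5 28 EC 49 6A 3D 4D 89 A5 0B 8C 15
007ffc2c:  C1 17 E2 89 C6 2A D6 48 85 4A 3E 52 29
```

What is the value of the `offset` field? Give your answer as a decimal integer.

`offset` follows `capacity` (1 B), `flags` (4 B), so it starts at offset 1 + 4 = 5 and occupies 8 bytes.
Bytes at offsets 5..12: 28 EC 49 6A 3D 4D 89 A5.
Big-endian stores the most-significant byte at the lowest address.
The bytes are already most-significant first: 0x28EC496A3D4D89A5.
0x28EC496A3D4D89A5 = 2948812576664684965.

2948812576664684965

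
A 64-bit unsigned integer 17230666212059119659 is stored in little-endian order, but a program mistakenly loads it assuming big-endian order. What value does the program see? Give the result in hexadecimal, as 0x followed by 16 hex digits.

17230666212059119659 in 64-bit hexadecimal is 0xEF1F9FA0BD1C002B.
Stored little-endian, the bytes at ascending addresses are 2B 00 1C BD A0 9F 1F EF.
Read back as big-endian, the last byte is least significant, giving 0x2B001CBDA09F1FEF.

0x2B001CBDA09F1FEF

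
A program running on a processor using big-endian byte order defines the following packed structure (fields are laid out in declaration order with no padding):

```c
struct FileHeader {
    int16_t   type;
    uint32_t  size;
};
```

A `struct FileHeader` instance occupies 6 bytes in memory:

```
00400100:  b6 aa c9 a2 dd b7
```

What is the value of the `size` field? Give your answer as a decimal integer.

`size` follows `type` (2 bytes), so it starts at byte offset 2 and occupies 4 bytes.
Bytes at offsets 2..5: C9 A2 DD B7.
Big-endian: lowest address holds the most-significant byte.
The bytes are already most-significant first: 0xC9A2DDB7.
0xC9A2DDB7 = 3382894007.

3382894007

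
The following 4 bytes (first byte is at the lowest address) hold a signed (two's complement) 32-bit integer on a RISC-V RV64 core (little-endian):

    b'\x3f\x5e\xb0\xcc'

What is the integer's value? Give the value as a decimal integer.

Little-endian stores the least-significant byte at the lowest address.
Reassemble most-significant byte first: CC B0 5E 3F → 0xCCB05E3F.
Top bit is set, so as a signed 32-bit value this is 0xCCB05E3F − 2^32 = -860856769.

-860856769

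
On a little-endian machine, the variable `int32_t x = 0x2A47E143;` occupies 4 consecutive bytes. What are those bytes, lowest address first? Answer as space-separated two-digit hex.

43 E1 47 2A

Split into bytes (most-significant first): 2A 47 E1 43.
Little-endian stores the least-significant byte at the lowest address.
So at ascending addresses the bytes are 43 E1 47 2A.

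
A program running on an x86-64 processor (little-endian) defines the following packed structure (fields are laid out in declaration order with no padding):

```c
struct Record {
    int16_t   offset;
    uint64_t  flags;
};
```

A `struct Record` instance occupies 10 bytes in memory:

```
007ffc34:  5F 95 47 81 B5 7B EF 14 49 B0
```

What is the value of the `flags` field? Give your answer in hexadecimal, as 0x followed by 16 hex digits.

`flags` follows `offset` (2 bytes), so it starts at byte offset 2 and occupies 8 bytes.
Bytes at offsets 2..9: 47 81 B5 7B EF 14 49 B0.
Little-endian stores the least-significant byte at the lowest address.
Reassemble most-significant byte first: B0 49 14 EF 7B B5 81 47 → 0xB04914EF7BB58147.

0xB04914EF7BB58147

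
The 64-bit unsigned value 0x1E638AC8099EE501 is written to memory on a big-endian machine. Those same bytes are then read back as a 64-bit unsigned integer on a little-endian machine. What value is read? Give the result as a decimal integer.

Stored big-endian, the bytes at ascending addresses are 1E 63 8A C8 09 9E E5 01.
Read back as little-endian, the first byte is least significant, giving 0x01E59E09C88A631E.
0x01E59E09C88A631E = 136689128561074974.

136689128561074974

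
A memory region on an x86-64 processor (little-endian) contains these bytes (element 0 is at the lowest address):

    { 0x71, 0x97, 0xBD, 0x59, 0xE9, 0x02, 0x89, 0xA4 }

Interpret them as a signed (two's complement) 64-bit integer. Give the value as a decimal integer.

Little-endian stores the least-significant byte at the lowest address.
Reassemble most-significant byte first: A4 89 02 E9 59 BD 97 71 → 0xA48902E959BD9771.
Top bit is set, so as a signed 64-bit value this is 0xA48902E959BD9771 − 2^64 = -6590733378423777423.

-6590733378423777423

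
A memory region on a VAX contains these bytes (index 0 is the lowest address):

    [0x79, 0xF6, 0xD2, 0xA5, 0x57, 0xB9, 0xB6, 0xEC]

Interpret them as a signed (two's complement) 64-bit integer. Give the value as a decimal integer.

-1389719648901859719

In little-endian order the low byte comes first in memory.
Reassemble most-significant byte first: EC B6 B9 57 A5 D2 F6 79 → 0xECB6B957A5D2F679.
Top bit is set, so as a signed 64-bit value this is 0xECB6B957A5D2F679 − 2^64 = -1389719648901859719.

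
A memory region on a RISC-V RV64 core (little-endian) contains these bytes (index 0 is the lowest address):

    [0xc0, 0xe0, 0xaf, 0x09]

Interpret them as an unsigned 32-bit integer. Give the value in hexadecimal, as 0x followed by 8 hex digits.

In little-endian order the low byte comes first in memory.
Reassemble most-significant byte first: 09 AF E0 C0 → 0x09AFE0C0.

0x09AFE0C0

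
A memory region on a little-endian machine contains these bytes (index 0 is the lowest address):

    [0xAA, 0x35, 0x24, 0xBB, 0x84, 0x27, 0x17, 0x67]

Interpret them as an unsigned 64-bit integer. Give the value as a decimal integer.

7428449561399801258

Little-endian stores the least-significant byte at the lowest address.
Reassemble most-significant byte first: 67 17 27 84 BB 24 35 AA → 0x67172784BB2435AA.
0x67172784BB2435AA = 7428449561399801258.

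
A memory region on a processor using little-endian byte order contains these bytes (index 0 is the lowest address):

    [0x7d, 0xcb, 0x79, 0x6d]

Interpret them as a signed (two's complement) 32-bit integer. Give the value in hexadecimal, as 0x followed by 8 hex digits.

Little-endian: lowest address holds the least-significant byte.
Reassemble most-significant byte first: 6D 79 CB 7D → 0x6D79CB7D.

0x6D79CB7D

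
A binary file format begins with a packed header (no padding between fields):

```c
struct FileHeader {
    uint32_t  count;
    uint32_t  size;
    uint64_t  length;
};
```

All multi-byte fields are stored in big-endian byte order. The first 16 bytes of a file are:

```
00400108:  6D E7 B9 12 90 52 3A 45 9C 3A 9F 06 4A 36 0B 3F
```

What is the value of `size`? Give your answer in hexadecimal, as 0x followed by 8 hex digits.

`size` follows `count` (4 bytes), so it starts at byte offset 4 and occupies 4 bytes.
Bytes at offsets 4..7: 90 52 3A 45.
Big-endian: lowest address holds the most-significant byte.
The bytes are already most-significant first: 0x90523A45.

0x90523A45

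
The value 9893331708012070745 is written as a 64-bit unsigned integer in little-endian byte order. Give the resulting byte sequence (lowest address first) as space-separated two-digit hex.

9893331708012070745 in hexadecimal, padded to 64 bits, is 0x894C2CC5752B0759.
Split into bytes (most-significant first): 89 4C 2C C5 75 2B 07 59.
Little-endian stores the least-significant byte at the lowest address.
So at ascending addresses the bytes are 59 07 2B 75 C5 2C 4C 89.

59 07 2B 75 C5 2C 4C 89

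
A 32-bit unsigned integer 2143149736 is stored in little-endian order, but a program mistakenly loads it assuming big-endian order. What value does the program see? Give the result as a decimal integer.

2833169791

2143149736 in 32-bit hexadecimal is 0x7FBDDEA8.
Stored little-endian, the bytes at ascending addresses are A8 DE BD 7F.
Read back as big-endian, the last byte is least significant, giving 0xA8DEBD7F.
0xA8DEBD7F = 2833169791.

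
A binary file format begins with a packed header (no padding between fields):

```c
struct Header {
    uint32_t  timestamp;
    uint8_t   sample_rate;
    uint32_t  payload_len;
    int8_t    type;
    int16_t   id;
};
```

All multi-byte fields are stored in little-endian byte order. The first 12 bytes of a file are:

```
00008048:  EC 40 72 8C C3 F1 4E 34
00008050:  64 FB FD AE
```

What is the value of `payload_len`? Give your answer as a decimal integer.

1681149681

`payload_len` follows `timestamp` (4 B), `sample_rate` (1 B), so it starts at offset 4 + 1 = 5 and occupies 4 bytes.
Bytes at offsets 5..8: F1 4E 34 64.
In little-endian order the low byte comes first in memory.
Reassemble most-significant byte first: 64 34 4E F1 → 0x64344EF1.
0x64344EF1 = 1681149681.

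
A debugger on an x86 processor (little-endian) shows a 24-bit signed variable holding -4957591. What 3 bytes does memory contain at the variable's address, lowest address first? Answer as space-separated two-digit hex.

Two's complement of -4957591 in 24 bits: 4957591 = 0x4BA597; invert → 0xB45A68; add 1 → 0xB45A69.
Split into bytes (most-significant first): B4 5A 69.
Little-endian: lowest address holds the least-significant byte.
So at ascending addresses the bytes are 69 5A B4.

69 5A B4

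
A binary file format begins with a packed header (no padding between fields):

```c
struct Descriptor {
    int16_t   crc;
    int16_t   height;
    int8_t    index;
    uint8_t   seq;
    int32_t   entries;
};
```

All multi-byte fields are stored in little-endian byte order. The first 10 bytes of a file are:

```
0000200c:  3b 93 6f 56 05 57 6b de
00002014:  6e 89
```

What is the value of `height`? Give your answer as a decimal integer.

22127

`height` follows `crc` (2 bytes), so it starts at byte offset 2 and occupies 2 bytes.
Bytes at offsets 2..3: 6F 56.
In little-endian order the low byte comes first in memory.
Reassemble most-significant byte first: 56 6F → 0x566F.
0x566F = 22127.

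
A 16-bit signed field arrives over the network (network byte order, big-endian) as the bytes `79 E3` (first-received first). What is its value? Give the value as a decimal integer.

31203

In big-endian order the high byte comes first in memory.
The bytes are already most-significant first: 0x79E3.
0x79E3 = 31203.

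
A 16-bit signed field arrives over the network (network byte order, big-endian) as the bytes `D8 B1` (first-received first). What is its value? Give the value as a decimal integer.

-10063

Big-endian stores the most-significant byte at the lowest address.
The bytes are already most-significant first: 0xD8B1.
Top bit is set, so as a signed 16-bit value this is 0xD8B1 − 2^16 = -10063.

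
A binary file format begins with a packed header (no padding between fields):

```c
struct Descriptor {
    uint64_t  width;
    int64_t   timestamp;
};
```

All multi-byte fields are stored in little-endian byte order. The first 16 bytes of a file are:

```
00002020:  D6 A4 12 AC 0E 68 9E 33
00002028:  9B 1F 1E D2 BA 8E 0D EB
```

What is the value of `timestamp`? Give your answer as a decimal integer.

`timestamp` follows `width` (8 bytes), so it starts at byte offset 8 and occupies 8 bytes.
Bytes at offsets 8..15: 9B 1F 1E D2 BA 8E 0D EB.
Little-endian stores the least-significant byte at the lowest address.
Reassemble most-significant byte first: EB 0D 8E BA D2 1E 1F 9B → 0xEB0D8EBAD21E1F9B.
Top bit is set, so as a signed 64-bit value this is 0xEB0D8EBAD21E1F9B − 2^64 = -1509393367058997349.

-1509393367058997349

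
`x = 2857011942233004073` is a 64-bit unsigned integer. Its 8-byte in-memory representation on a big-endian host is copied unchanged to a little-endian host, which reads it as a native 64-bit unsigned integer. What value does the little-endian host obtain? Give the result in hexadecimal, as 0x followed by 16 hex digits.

0x29D8D86F3925A627

2857011942233004073 in 64-bit hexadecimal is 0x27A625396FD8D829.
Stored big-endian, the bytes at ascending addresses are 27 A6 25 39 6F D8 D8 29.
Read back as little-endian, the first byte is least significant, giving 0x29D8D86F3925A627.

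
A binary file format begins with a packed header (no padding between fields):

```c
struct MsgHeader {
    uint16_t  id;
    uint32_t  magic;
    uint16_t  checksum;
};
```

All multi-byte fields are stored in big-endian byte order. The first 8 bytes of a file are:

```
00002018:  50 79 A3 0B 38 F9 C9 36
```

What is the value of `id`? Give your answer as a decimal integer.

20601

`id` is the first field, at byte offset 0, occupying 2 bytes.
Bytes at offsets 0..1: 50 79.
Big-endian: lowest address holds the most-significant byte.
The bytes are already most-significant first: 0x5079.
0x5079 = 20601.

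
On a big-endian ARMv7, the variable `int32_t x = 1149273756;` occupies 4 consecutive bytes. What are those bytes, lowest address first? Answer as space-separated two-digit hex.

44 80 86 9C

1149273756 in hexadecimal, padded to 32 bits, is 0x4480869C.
Split into bytes (most-significant first): 44 80 86 9C.
In big-endian order the high byte comes first in memory.
So the memory order matches the most-significant-first order: 44 80 86 9C.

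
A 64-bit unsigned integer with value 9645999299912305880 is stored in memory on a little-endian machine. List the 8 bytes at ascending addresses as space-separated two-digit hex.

9645999299912305880 in hexadecimal, padded to 64 bits, is 0x85DD7941AEF08CD8.
Split into bytes (most-significant first): 85 DD 79 41 AE F0 8C D8.
In little-endian order the low byte comes first in memory.
So at ascending addresses the bytes are D8 8C F0 AE 41 79 DD 85.

D8 8C F0 AE 41 79 DD 85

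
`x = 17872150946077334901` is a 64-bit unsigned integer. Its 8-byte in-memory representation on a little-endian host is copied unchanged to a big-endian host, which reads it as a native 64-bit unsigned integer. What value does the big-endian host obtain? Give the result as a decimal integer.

17872150946077334901 in 64-bit hexadecimal is 0xF806A2984119DD75.
Stored little-endian, the bytes at ascending addresses are 75 DD 19 41 98 A2 06 F8.
Read back as big-endian, the last byte is least significant, giving 0x75DD194198A206F8.
0x75DD194198A206F8 = 8492972241814947576.

8492972241814947576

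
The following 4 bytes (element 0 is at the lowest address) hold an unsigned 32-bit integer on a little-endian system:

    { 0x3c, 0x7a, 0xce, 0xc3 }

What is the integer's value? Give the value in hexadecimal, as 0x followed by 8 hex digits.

Little-endian: lowest address holds the least-significant byte.
Reassemble most-significant byte first: C3 CE 7A 3C → 0xC3CE7A3C.

0xC3CE7A3C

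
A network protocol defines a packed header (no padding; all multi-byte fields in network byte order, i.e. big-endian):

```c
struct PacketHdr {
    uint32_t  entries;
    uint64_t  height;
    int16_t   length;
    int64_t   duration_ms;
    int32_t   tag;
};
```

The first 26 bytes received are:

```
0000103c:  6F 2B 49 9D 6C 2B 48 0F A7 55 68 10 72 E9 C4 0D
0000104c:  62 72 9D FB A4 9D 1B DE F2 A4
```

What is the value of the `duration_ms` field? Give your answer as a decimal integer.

`duration_ms` follows `entries` (4 B), `height` (8 B), `length` (2 B), so it starts at offset 4 + 8 + 2 = 14 and occupies 8 bytes.
Bytes at offsets 14..21: C4 0D 62 72 9D FB A4 9D.
In big-endian order the high byte comes first in memory.
The bytes are already most-significant first: 0xC40D62729DFBA49D.
Top bit is set, so as a signed 64-bit value this is 0xC40D62729DFBA49D − 2^64 = -4319688223162129251.

-4319688223162129251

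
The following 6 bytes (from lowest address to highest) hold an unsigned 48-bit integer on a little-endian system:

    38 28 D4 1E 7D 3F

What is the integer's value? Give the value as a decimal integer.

Little-endian stores the least-significant byte at the lowest address.
Reassemble most-significant byte first: 3F 7D 1E D4 28 38 → 0x3F7D1ED42838.
0x3F7D1ED42838 = 69806620682296.

69806620682296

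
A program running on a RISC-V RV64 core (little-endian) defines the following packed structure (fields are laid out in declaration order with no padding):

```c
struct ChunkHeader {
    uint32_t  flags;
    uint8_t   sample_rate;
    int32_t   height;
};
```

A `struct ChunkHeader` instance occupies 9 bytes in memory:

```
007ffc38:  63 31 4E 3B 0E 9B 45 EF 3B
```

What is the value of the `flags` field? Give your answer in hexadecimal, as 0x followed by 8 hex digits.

0x3B4E3163

`flags` is the first field, at byte offset 0, occupying 4 bytes.
Bytes at offsets 0..3: 63 31 4E 3B.
In little-endian order the low byte comes first in memory.
Reassemble most-significant byte first: 3B 4E 31 63 → 0x3B4E3163.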